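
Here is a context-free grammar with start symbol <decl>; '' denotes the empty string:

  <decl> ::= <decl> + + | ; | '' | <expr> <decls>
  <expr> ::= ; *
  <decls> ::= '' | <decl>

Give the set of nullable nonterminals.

Directly nullable (have an ''-production): <decl>, <decls>.
No other nonterminal has a production whose RHS symbols are all nullable.

{ <decl>, <decls> }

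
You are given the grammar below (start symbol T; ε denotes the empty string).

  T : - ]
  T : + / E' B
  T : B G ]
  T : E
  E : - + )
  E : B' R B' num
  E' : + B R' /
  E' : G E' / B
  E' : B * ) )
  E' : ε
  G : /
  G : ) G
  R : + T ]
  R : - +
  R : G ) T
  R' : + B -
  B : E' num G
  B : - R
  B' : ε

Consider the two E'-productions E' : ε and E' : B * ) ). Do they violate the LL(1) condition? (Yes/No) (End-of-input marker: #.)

Yes

FIRST(ε) = { ε } and FIRST(B * ) )) = { ), +, -, /, num }.
The first alternative is nullable and FOLLOW(E') = { ), +, -, /, num } shares ) with FIRST of the second — conflict.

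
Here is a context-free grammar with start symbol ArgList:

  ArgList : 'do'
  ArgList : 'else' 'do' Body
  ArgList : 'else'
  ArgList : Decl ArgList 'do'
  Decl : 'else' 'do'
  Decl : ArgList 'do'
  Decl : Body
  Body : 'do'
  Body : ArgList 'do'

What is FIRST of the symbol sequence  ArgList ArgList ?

{ 'do', 'else' }

Add FIRST(ArgList) = { 'do', 'else' }; ArgList is not nullable, stop.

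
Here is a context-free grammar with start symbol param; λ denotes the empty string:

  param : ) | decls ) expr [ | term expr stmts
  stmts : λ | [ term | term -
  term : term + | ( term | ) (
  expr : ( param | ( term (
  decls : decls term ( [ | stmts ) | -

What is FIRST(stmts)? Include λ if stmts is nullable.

{ (, ), [, λ }

stmts : λ contributes λ.
stmts : [ term contributes {[}.
From stmts : term -: add FIRST(term) = { (, ) }.
Union: FIRST(stmts) = { (, ), [, λ }.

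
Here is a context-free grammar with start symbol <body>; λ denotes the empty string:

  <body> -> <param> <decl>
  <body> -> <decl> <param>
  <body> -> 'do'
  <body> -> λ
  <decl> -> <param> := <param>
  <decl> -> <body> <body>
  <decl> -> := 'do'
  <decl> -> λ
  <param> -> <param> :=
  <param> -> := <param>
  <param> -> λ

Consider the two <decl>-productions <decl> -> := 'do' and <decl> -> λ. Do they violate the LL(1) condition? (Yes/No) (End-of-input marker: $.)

Yes

FIRST(:= 'do') = { := } and FIRST(λ) = { λ }.
The second alternative is nullable and FOLLOW(<decl>) = { $, 'do', := } shares := with FIRST of the first — conflict.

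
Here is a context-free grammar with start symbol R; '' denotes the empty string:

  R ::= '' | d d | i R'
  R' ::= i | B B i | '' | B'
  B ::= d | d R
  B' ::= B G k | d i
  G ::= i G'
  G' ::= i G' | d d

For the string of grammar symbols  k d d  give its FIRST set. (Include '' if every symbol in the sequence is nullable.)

{ k }

k is a terminal; add {k} and stop.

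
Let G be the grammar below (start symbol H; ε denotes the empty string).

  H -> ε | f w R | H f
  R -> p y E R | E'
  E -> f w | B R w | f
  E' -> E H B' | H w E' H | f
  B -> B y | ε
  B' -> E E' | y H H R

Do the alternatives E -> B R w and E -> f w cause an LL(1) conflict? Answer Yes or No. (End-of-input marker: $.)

Yes

FIRST(B R w) = { f, p, w, y } and FIRST(f w) = { f }.
Both contain f, so the two alternatives are not disjoint — LL(1) conflict.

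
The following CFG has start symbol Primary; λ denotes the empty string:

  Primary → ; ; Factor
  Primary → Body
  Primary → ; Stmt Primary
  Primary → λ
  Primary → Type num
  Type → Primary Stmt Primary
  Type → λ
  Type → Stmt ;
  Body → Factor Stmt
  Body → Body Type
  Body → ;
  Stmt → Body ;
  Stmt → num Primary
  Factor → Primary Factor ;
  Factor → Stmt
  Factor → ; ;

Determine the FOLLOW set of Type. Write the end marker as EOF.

{ EOF, ;, num }

In Primary → Type num: add FIRST(num) = { num }.
In Body → Body Type: Type is at the end, add FOLLOW(Body) = { EOF, ;, num }.
Union: FOLLOW(Type) = { EOF, ;, num }.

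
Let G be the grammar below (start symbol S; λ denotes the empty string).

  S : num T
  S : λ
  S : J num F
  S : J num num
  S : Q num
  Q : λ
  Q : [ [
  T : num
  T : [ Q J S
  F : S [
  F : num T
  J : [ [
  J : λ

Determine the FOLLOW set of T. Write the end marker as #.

In S : num T: T is at the end, add FOLLOW(S) = { #, [ }.
In F : num T: T is at the end, add FOLLOW(F) = { #, [ }.
Union: FOLLOW(T) = { #, [ }.

{ #, [ }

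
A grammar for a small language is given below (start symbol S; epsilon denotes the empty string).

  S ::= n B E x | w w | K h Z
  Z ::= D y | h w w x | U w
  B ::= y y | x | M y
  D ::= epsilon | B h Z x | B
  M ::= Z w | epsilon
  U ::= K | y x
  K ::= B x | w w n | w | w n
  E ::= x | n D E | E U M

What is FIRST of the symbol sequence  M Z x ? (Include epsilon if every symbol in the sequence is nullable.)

{ h, w, x, y }

Add FIRST(M)\{epsilon} = { h, w, x, y }; M is nullable, continue.
Add FIRST(Z) = { h, w, x, y }; Z is not nullable, stop.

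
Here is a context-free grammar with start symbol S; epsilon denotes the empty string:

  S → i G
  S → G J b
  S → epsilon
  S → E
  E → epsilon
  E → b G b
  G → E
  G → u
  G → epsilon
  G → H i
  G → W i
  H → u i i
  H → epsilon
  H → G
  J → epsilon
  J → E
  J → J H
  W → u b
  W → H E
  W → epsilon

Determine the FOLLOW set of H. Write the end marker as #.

In G → H i: add FIRST(i) = { i }.
In J → J H: H is at the end, add FOLLOW(J) = { b, i, u }.
In W → H E: add FIRST(E)\{epsilon} = { b }.
  Since E is nullable, also add FOLLOW(W) = { i }.
Union: FOLLOW(H) = { b, i, u }.

{ b, i, u }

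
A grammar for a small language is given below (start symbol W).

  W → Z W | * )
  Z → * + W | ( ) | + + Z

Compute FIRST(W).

{ (, *, + }

From W → Z W: add FIRST(Z) = { (, *, + }.
W → * ) contributes {*}.
Union: FIRST(W) = { (, *, + }.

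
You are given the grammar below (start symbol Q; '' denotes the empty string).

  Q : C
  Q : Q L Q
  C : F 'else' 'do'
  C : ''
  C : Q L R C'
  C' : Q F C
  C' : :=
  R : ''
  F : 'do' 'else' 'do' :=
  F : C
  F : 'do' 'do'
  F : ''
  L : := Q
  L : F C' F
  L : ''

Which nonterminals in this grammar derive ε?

Directly nullable (have an ''-production): C, R, F, L.
C' : Q F C with every symbol nullable, so C' is nullable.
Q : C with every symbol nullable, so Q is nullable.

{ C, C', F, L, Q, R }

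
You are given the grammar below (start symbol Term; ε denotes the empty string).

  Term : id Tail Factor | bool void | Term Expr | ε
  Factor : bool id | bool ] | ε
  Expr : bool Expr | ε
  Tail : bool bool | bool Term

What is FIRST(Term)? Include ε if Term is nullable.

Term : id Tail Factor contributes {id}.
Term : bool void contributes {bool}.
From Term : Term Expr: Term, Expr nullable, take FIRST(Term) ∪ FIRST(Expr) = { bool, id }; also ε since the whole RHS is nullable.
Term : ε contributes ε.
Union: FIRST(Term) = { bool, id, ε }.

{ bool, id, ε }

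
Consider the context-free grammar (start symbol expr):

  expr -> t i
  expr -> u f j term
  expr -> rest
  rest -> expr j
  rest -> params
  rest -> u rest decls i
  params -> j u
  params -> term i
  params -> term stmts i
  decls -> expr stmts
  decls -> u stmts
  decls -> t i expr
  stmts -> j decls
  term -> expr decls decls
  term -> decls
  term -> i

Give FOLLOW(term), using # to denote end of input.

{ #, i, j, t, u }

In expr -> u f j term: term is at the end, add FOLLOW(expr) = { #, i, j, t, u }.
In params -> term i: add FIRST(i) = { i }.
In params -> term stmts i: add FIRST(stmts i) = { j }.
Union: FOLLOW(term) = { #, i, j, t, u }.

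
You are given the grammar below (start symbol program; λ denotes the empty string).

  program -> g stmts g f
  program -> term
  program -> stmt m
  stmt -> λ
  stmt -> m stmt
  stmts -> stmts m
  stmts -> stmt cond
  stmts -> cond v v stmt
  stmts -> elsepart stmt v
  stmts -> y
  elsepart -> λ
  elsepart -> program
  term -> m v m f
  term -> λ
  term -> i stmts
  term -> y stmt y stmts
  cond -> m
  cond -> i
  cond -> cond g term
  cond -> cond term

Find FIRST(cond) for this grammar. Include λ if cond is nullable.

cond -> m contributes {m}.
cond -> i contributes {i}.
From cond -> cond g term: add FIRST(cond) = { i, m }.
From cond -> cond term: add FIRST(cond) = { i, m }.
Union: FIRST(cond) = { i, m }.

{ i, m }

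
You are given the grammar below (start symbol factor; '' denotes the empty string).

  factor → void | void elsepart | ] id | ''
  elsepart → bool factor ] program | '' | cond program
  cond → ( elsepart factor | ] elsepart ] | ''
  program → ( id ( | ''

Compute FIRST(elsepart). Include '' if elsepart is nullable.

elsepart → bool factor ] program contributes {bool}.
elsepart → '' contributes ''.
From elsepart → cond program: cond, program nullable, take FIRST(cond) ∪ FIRST(program) = { (, ] }; also '' since the whole RHS is nullable.
Union: FIRST(elsepart) = { (, ], bool, '' }.

{ (, ], bool, '' }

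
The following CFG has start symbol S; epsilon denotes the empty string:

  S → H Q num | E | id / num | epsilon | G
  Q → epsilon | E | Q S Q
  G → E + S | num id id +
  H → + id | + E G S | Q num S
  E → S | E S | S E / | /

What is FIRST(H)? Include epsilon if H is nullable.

{ +, /, id, num }

H → + id contributes {+}.
H → + E G S contributes {+}.
From H → Q num S: Q nullable, take FIRST(Q) ∪ {num} = { +, /, id, num }.
Union: FIRST(H) = { +, /, id, num }.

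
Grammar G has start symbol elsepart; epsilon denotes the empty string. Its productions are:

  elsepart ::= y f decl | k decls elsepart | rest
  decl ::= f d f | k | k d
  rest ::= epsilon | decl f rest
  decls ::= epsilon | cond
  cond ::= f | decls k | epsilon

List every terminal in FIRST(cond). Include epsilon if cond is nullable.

cond ::= f contributes {f}.
From cond ::= decls k: decls nullable, take FIRST(decls) ∪ {k} = { f, k }.
cond ::= epsilon contributes epsilon.
Union: FIRST(cond) = { f, k, epsilon }.

{ f, k, epsilon }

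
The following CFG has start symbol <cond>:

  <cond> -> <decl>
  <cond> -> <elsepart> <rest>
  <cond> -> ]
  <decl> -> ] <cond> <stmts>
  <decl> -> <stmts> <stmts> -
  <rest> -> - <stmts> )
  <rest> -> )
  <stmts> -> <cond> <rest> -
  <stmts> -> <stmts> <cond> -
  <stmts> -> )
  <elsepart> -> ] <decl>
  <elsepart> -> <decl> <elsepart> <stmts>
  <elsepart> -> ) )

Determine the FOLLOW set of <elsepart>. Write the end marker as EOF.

In <cond> -> <elsepart> <rest>: add FIRST(<rest>) = { ), - }.
In <elsepart> -> <decl> <elsepart> <stmts>: add FIRST(<stmts>) = { ), ] }.
Union: FOLLOW(<elsepart>) = { ), -, ] }.

{ ), -, ] }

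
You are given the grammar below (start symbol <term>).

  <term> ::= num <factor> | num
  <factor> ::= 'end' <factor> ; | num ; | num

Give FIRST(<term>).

<term> ::= num <factor> contributes {num}.
<term> ::= num contributes {num}.
Union: FIRST(<term>) = { num }.

{ num }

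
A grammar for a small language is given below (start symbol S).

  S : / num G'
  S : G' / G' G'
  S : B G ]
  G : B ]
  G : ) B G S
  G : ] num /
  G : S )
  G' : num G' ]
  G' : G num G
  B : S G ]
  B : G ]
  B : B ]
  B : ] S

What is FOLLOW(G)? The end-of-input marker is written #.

In S : B G ]: add FIRST(]) = { ] }.
In G : ) B G S: add FIRST(S) = { ), /, ], num }.
In G' : G num G: add FIRST(num G) = { num }.
In G' : G num G: G is at the end, add FOLLOW(G') = { #, ), /, ], num }.
In B : S G ]: add FIRST(]) = { ] }.
In B : G ]: add FIRST(]) = { ] }.
Union: FOLLOW(G) = { #, ), /, ], num }.

{ #, ), /, ], num }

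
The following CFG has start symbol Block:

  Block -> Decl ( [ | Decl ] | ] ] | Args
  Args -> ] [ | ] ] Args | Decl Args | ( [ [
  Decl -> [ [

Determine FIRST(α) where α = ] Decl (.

] is a terminal; add {]} and stop.

{ ] }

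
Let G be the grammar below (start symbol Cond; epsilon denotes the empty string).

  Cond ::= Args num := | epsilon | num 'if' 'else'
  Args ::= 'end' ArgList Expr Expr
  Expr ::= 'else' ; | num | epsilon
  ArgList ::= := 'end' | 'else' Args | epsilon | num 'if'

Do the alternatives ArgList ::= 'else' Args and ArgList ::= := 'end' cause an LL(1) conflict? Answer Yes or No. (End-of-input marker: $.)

FIRST('else' Args) = { 'else' } and FIRST(:= 'end') = { := }.
The FIRST sets are disjoint and neither alternative is nullable — no conflict.

No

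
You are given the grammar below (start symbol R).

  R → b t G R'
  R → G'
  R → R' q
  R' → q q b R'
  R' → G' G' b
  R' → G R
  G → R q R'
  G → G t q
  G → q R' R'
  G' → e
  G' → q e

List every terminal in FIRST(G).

From G → R q R': add FIRST(R) = { b, e, q }.
From G → G t q: add FIRST(G) = { b, e, q }.
G → q R' R' contributes {q}.
Union: FIRST(G) = { b, e, q }.

{ b, e, q }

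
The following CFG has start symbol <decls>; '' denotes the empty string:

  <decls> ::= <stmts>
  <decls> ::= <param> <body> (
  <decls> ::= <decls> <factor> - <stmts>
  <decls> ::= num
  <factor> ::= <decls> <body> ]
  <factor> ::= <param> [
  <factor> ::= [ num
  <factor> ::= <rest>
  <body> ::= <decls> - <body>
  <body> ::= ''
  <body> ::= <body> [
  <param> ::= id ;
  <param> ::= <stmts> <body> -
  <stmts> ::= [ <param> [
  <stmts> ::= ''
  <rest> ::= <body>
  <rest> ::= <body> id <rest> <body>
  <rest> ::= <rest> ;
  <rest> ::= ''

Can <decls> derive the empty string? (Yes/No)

Yes

<decls> ::= <stmts> and each of <stmts> is nullable, so <decls> ⇒* ''.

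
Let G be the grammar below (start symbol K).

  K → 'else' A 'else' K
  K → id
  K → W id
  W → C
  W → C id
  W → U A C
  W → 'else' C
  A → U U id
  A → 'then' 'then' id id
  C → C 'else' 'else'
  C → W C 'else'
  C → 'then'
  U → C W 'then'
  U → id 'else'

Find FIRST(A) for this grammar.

From A → U U id: add FIRST(U) = { 'else', 'then', id }.
A → 'then' 'then' id id contributes {'then'}.
Union: FIRST(A) = { 'else', 'then', id }.

{ 'else', 'then', id }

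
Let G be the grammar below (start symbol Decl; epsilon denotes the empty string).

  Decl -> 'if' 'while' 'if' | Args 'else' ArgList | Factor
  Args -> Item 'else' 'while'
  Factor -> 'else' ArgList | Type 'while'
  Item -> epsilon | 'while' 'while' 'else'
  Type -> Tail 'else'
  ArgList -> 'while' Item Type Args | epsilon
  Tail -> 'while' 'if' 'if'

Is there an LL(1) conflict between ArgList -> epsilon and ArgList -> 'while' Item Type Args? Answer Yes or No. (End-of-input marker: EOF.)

FIRST(epsilon) = { epsilon } and FIRST('while' Item Type Args) = { 'while' }.
The first is nullable but FOLLOW(ArgList) = { EOF } is disjoint from FIRST of the second.

No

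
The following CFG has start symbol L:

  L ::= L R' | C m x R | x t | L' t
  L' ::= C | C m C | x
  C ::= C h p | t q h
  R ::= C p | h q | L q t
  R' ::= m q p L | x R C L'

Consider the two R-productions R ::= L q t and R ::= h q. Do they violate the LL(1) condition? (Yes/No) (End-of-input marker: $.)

No

FIRST(L q t) = { t, x } and FIRST(h q) = { h }.
The FIRST sets are disjoint and neither alternative is nullable — no conflict.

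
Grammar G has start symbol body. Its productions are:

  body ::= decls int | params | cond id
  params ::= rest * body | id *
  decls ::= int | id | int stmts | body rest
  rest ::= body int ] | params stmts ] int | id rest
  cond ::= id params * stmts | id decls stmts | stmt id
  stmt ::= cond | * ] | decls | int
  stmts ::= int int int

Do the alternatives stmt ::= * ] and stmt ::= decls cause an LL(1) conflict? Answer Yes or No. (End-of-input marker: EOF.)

Yes

FIRST(* ]) = { * } and FIRST(decls) = { *, id, int }.
Both contain *, so the two alternatives are not disjoint — LL(1) conflict.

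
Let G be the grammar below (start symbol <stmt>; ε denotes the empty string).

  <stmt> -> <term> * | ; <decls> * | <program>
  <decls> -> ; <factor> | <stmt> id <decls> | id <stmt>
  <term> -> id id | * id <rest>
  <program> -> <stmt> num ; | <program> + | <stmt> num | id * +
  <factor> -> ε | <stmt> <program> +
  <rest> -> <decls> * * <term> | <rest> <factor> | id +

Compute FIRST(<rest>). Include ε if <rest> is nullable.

From <rest> -> <decls> * * <term>: add FIRST(<decls>) = { *, ;, id }.
From <rest> -> <rest> <factor>: add FIRST(<rest>) = { *, ;, id }.
<rest> -> id + contributes {id}.
Union: FIRST(<rest>) = { *, ;, id }.

{ *, ;, id }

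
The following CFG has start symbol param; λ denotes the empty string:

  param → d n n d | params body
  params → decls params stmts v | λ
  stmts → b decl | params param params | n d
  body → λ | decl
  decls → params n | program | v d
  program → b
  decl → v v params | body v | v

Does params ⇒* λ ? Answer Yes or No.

params has an λ-production, so params ⇒ λ.

Yes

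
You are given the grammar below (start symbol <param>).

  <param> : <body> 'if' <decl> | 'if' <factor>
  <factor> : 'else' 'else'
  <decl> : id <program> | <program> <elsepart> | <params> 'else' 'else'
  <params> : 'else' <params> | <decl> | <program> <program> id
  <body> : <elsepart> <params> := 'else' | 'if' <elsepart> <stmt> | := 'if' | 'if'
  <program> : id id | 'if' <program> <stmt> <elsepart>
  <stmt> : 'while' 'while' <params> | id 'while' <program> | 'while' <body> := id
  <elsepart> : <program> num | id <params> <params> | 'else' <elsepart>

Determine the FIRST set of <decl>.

<decl> : id <program> contributes {id}.
From <decl> : <program> <elsepart>: add FIRST(<program>) = { 'if', id }.
From <decl> : <params> 'else' 'else': add FIRST(<params>) = { 'else', 'if', id }.
Union: FIRST(<decl>) = { 'else', 'if', id }.

{ 'else', 'if', id }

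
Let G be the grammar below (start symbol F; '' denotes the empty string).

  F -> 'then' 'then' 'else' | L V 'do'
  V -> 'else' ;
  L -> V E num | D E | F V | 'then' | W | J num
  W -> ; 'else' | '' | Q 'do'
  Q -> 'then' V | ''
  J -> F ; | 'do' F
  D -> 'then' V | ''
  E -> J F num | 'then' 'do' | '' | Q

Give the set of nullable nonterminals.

{ D, E, L, Q, W }

Directly nullable (have an ''-production): W, Q, D, E.
L -> D E with every symbol nullable, so L is nullable.
No other nonterminal has a production whose RHS symbols are all nullable.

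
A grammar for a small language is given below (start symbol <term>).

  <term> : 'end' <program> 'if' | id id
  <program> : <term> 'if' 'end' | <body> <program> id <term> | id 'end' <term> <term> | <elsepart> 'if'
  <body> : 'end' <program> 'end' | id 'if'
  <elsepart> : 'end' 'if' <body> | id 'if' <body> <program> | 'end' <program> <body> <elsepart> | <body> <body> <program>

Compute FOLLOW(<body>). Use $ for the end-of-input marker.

In <program> : <body> <program> id <term>: add FIRST(<program> id <term>) = { 'end', id }.
In <elsepart> : 'end' 'if' <body>: <body> is at the end, add FOLLOW(<elsepart>) = { 'if' }.
In <elsepart> : id 'if' <body> <program>: add FIRST(<program>) = { 'end', id }.
In <elsepart> : 'end' <program> <body> <elsepart>: add FIRST(<elsepart>) = { 'end', id }.
In <elsepart> : <body> <body> <program>: add FIRST(<body> <program>) = { 'end', id }.
In <elsepart> : <body> <body> <program>: add FIRST(<program>) = { 'end', id }.
Union: FOLLOW(<body>) = { 'end', 'if', id }.

{ 'end', 'if', id }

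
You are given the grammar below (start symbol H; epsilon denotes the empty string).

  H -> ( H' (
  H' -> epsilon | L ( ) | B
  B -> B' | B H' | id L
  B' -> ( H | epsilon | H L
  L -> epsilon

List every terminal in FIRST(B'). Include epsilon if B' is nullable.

{ (, epsilon }

B' -> ( H contributes {(}.
B' -> epsilon contributes epsilon.
From B' -> H L: add FIRST(H) = { ( }.
Union: FIRST(B') = { (, epsilon }.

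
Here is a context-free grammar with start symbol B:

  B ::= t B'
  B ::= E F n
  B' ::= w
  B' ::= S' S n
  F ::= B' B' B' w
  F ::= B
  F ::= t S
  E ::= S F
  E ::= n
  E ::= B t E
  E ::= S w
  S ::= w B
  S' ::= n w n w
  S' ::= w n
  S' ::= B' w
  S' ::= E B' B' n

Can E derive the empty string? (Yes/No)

No

No nonterminal in this grammar is nullable.
No production of E has an RHS whose symbols are all nullable, so E is not nullable.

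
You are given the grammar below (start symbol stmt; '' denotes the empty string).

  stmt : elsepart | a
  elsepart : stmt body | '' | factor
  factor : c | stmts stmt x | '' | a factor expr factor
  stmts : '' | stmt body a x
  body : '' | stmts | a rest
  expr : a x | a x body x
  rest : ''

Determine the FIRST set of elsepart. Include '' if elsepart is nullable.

From elsepart : stmt body: stmt, body nullable, take FIRST(stmt) ∪ FIRST(body) = { a, c, x }; also '' since the whole RHS is nullable.
elsepart : '' contributes ''.
From elsepart : factor: add FIRST(factor) = { a, c, x, '' } (including '' since factor is nullable).
Union: FIRST(elsepart) = { a, c, x, '' }.

{ a, c, x, '' }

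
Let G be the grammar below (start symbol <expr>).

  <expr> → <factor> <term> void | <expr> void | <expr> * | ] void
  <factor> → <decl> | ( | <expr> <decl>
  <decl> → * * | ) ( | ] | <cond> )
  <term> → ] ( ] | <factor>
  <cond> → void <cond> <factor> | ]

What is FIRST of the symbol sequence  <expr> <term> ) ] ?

Add FIRST(<expr>) = { (, ), *, ], void }; <expr> is not nullable, stop.

{ (, ), *, ], void }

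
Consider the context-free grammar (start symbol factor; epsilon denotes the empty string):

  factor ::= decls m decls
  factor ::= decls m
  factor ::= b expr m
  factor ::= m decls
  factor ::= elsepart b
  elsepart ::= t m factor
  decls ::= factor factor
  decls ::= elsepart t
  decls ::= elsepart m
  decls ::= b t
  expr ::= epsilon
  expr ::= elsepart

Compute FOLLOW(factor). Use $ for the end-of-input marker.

factor is the start symbol, so $ ∈ FOLLOW(factor).
In elsepart ::= t m factor: factor is at the end, add FOLLOW(elsepart) = { b, m, t }.
In decls ::= factor factor: add FIRST(factor) = { b, m, t }.
In decls ::= factor factor: factor is at the end, add FOLLOW(decls) = { $, b, m, t }.
Union: FOLLOW(factor) = { $, b, m, t }.

{ $, b, m, t }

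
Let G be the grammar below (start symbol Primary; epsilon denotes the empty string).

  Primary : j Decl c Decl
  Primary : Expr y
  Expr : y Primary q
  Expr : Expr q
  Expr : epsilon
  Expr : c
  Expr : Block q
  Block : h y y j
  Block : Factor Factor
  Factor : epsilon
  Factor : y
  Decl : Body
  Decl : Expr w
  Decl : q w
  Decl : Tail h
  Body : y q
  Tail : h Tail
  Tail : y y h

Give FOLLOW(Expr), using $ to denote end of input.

In Primary : Expr y: add FIRST(y) = { y }.
In Expr : Expr q: add FIRST(q) = { q }.
In Decl : Expr w: add FIRST(w) = { w }.
Union: FOLLOW(Expr) = { q, w, y }.

{ q, w, y }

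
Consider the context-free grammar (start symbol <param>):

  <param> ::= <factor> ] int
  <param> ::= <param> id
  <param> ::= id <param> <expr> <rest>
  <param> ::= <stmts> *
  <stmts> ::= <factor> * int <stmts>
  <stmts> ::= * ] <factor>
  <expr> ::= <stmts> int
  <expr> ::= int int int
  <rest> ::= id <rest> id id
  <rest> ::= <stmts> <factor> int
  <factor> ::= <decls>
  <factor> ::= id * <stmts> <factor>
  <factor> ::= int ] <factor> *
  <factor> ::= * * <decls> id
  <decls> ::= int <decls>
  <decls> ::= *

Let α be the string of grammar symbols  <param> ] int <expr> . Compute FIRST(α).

Add FIRST(<param>) = { *, id, int }; <param> is not nullable, stop.

{ *, id, int }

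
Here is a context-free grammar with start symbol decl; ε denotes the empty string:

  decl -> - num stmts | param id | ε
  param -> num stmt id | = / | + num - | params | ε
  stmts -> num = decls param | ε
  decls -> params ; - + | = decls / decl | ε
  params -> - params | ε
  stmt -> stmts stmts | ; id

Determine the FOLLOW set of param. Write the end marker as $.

{ $, +, -, /, =, id, num }

In decl -> param id: add FIRST(id) = { id }.
In stmts -> num = decls param: param is at the end, add FOLLOW(stmts) = { $, +, -, /, =, id, num }.
Union: FOLLOW(param) = { $, +, -, /, =, id, num }.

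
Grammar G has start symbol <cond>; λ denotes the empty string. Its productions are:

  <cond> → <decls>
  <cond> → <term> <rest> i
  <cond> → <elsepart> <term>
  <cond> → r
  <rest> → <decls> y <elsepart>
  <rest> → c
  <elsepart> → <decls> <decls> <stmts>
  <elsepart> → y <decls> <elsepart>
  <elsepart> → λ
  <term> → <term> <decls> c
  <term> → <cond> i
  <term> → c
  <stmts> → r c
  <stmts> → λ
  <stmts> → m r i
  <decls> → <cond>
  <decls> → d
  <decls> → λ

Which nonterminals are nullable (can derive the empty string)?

Directly nullable (have an λ-production): <elsepart>, <stmts>, <decls>.
<cond> → <decls> with every symbol nullable, so <cond> is nullable.
No other nonterminal has a production whose RHS symbols are all nullable.

{ <cond>, <decls>, <elsepart>, <stmts> }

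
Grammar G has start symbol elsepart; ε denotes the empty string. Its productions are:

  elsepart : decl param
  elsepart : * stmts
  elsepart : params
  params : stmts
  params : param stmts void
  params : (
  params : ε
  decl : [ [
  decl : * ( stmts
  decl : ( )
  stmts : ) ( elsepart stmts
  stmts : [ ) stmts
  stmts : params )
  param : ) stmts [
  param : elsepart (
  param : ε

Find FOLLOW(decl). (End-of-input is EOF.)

In elsepart : decl param: add FIRST(param)\{ε} = { (, ), *, [ }.
  Since param is nullable, also add FOLLOW(elsepart) = { EOF, (, ), *, [ }.
Union: FOLLOW(decl) = { EOF, (, ), *, [ }.

{ EOF, (, ), *, [ }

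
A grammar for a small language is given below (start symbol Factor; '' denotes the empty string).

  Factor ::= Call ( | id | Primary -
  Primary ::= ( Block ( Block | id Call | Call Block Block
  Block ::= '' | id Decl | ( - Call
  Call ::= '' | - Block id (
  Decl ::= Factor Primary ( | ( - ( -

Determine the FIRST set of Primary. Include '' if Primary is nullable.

{ (, -, id, '' }

Primary ::= ( Block ( Block contributes {(}.
Primary ::= id Call contributes {id}.
From Primary ::= Call Block Block: Call, Block, Block nullable, take FIRST(Call) ∪ FIRST(Block) ∪ FIRST(Block) = { (, -, id }; also '' since the whole RHS is nullable.
Union: FIRST(Primary) = { (, -, id, '' }.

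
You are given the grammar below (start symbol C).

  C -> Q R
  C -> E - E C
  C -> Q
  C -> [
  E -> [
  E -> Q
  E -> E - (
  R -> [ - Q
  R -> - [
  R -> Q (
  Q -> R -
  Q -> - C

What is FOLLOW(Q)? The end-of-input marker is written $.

In C -> Q R: add FIRST(R) = { -, [ }.
In C -> Q: Q is at the end, add FOLLOW(C) = { $, (, -, [ }.
In E -> Q: Q is at the end, add FOLLOW(E) = { -, [ }.
In R -> [ - Q: Q is at the end, add FOLLOW(R) = { $, (, -, [ }.
In R -> Q (: add FIRST(() = { ( }.
Union: FOLLOW(Q) = { $, (, -, [ }.

{ $, (, -, [ }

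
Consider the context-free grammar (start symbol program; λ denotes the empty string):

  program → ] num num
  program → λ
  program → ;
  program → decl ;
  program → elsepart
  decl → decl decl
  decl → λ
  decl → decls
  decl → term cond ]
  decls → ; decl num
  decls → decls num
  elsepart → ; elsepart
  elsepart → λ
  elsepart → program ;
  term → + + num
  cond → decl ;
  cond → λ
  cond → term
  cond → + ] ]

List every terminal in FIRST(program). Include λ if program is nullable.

{ +, ;, ], λ }

program → ] num num contributes {]}.
program → λ contributes λ.
program → ; contributes {;}.
From program → decl ;: decl nullable, take FIRST(decl) ∪ {;} = { +, ; }.
From program → elsepart: add FIRST(elsepart) = { +, ;, ], λ } (including λ since elsepart is nullable).
Union: FIRST(program) = { +, ;, ], λ }.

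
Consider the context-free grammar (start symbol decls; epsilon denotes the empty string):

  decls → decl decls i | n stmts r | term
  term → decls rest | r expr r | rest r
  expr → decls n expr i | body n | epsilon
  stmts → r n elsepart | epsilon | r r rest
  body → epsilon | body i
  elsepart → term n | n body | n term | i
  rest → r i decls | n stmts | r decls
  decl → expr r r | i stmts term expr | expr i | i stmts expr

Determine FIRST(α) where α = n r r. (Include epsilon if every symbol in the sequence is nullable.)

{ n }

n is a terminal; add {n} and stop.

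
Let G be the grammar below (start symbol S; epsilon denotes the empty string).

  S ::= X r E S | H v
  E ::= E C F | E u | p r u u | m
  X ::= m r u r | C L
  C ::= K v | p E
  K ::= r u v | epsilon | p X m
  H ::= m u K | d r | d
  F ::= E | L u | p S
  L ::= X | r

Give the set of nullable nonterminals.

Directly nullable (have an epsilon-production): K.
No other nonterminal has a production whose RHS symbols are all nullable.

{ K }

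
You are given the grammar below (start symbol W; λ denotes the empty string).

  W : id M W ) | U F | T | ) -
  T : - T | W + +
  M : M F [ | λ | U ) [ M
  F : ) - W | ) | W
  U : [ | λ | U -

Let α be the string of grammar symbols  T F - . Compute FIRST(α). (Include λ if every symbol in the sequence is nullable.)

{ ), -, [, id }

Add FIRST(T) = { ), -, [, id }; T is not nullable, stop.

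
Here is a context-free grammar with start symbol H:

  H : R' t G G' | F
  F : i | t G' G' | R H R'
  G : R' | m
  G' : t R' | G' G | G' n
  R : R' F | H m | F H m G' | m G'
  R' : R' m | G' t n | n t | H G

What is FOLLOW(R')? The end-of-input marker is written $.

In H : R' t G G': add FIRST(t G G') = { t }.
In F : R H R': R' is at the end, add FOLLOW(F) = { $, i, m, n, t }.
In G : R': R' is at the end, add FOLLOW(G) = { $, i, m, n, t }.
In G' : t R': R' is at the end, add FOLLOW(G') = { $, i, m, n, t }.
In R : R' F: add FIRST(F) = { i, m, n, t }.
In R' : R' m: add FIRST(m) = { m }.
Union: FOLLOW(R') = { $, i, m, n, t }.

{ $, i, m, n, t }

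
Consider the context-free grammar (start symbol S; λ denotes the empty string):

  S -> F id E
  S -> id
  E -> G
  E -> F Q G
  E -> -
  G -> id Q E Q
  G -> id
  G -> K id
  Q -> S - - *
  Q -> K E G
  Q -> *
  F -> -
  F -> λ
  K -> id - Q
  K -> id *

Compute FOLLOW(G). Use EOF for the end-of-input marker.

In E -> G: G is at the end, add FOLLOW(E) = { EOF, *, -, id }.
In E -> F Q G: G is at the end, add FOLLOW(E) = { EOF, *, -, id }.
In Q -> K E G: G is at the end, add FOLLOW(Q) = { EOF, *, -, id }.
Union: FOLLOW(G) = { EOF, *, -, id }.

{ EOF, *, -, id }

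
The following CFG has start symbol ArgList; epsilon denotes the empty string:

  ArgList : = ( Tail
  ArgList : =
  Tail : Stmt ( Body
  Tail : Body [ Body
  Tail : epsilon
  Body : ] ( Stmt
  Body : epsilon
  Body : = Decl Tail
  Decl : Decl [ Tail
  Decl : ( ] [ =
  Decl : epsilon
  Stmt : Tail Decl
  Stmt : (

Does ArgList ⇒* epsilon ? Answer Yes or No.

No

Nullable nonterminals: Body, Decl, Stmt, Tail.
No production of ArgList has an RHS whose symbols are all nullable, so ArgList is not nullable.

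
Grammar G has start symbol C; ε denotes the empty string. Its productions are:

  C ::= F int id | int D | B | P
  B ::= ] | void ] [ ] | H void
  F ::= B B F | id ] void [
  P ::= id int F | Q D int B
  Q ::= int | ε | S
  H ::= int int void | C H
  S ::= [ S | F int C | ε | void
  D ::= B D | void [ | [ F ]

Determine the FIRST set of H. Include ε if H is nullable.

H ::= int int void contributes {int}.
From H ::= C H: add FIRST(C) = { [, ], id, int, void }.
Union: FIRST(H) = { [, ], id, int, void }.

{ [, ], id, int, void }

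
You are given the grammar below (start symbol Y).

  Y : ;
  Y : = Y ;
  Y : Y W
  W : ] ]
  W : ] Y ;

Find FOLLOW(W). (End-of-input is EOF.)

In Y : Y W: W is at the end, add FOLLOW(Y) = { EOF, ;, ] }.
Union: FOLLOW(W) = { EOF, ;, ] }.

{ EOF, ;, ] }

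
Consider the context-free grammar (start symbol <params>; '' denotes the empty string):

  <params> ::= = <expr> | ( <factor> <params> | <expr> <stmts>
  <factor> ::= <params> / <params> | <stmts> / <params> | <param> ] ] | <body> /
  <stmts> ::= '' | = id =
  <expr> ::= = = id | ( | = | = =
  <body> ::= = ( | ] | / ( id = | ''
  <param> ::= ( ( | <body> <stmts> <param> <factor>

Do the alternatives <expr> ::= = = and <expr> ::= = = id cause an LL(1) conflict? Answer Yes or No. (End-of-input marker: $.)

FIRST(= =) = { = } and FIRST(= = id) = { = }.
Both contain =, so the two alternatives are not disjoint — LL(1) conflict.

Yes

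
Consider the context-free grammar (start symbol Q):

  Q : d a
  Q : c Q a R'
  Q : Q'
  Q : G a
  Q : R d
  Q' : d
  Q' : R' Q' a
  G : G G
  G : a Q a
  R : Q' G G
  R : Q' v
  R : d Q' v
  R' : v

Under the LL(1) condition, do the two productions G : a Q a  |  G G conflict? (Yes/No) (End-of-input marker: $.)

Yes

FIRST(a Q a) = { a } and FIRST(G G) = { a }.
Both contain a, so the two alternatives are not disjoint — LL(1) conflict.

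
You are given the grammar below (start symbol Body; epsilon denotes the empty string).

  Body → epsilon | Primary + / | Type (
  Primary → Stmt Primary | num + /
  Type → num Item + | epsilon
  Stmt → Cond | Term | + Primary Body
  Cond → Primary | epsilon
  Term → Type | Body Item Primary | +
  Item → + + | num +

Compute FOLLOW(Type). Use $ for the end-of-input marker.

{ (, +, num }

In Body → Type (: add FIRST(() = { ( }.
In Term → Type: Type is at the end, add FOLLOW(Term) = { (, +, num }.
Union: FOLLOW(Type) = { (, +, num }.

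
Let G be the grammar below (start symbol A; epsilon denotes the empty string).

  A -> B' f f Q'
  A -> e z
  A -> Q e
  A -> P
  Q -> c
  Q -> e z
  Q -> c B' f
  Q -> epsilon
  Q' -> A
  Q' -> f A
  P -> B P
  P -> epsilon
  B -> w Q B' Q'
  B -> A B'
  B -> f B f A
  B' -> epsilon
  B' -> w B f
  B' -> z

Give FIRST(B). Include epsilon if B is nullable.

B -> w Q B' Q' contributes {w}.
From B -> A B': A, B' nullable, take FIRST(A) ∪ FIRST(B') = { c, e, f, w, z }; also epsilon since the whole RHS is nullable.
B -> f B f A contributes {f}.
Union: FIRST(B) = { c, e, f, w, z, epsilon }.

{ c, e, f, w, z, epsilon }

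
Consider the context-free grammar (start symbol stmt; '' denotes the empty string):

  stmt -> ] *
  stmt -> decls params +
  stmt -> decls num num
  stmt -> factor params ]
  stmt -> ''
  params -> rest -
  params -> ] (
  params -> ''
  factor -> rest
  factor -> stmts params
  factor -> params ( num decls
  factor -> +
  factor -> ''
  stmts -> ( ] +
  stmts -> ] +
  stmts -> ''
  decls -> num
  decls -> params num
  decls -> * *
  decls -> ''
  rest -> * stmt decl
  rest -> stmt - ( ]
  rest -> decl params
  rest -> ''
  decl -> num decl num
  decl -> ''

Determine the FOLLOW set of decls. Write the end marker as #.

In stmt -> decls params +: add FIRST(params +) = { (, *, +, -, ], num }.
In stmt -> decls num num: add FIRST(num num) = { num }.
In factor -> params ( num decls: decls is at the end, add FOLLOW(factor) = { (, *, +, -, ], num }.
Union: FOLLOW(decls) = { (, *, +, -, ], num }.

{ (, *, +, -, ], num }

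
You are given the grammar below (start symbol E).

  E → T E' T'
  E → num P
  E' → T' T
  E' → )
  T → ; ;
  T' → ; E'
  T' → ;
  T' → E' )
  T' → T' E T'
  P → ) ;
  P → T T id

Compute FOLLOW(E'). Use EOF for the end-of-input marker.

In E → T E' T': add FIRST(T') = { ), ; }.
In T' → ; E': E' is at the end, add FOLLOW(T') = { EOF, ), ;, num }.
In T' → E' ): add FIRST()) = { ) }.
Union: FOLLOW(E') = { EOF, ), ;, num }.

{ EOF, ), ;, num }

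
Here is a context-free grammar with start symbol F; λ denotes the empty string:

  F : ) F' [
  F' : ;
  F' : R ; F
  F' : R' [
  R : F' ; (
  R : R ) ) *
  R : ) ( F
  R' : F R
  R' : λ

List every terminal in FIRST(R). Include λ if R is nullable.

{ ), ;, [ }

From R : F' ; (: add FIRST(F') = { ), ;, [ }.
From R : R ) ) *: add FIRST(R) = { ), ;, [ }.
R : ) ( F contributes {)}.
Union: FIRST(R) = { ), ;, [ }.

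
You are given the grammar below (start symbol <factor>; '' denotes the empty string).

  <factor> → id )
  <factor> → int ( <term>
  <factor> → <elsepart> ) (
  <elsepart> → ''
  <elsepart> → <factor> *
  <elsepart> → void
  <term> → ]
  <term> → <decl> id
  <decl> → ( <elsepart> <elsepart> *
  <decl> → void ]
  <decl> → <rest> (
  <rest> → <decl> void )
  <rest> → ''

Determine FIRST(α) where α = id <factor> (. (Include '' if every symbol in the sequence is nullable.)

id is a terminal; add {id} and stop.

{ id }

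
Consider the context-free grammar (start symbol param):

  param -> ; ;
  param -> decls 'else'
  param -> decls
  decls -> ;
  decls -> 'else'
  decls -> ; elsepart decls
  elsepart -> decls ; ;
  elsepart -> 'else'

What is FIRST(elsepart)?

From elsepart -> decls ; ;: add FIRST(decls) = { 'else', ; }.
elsepart -> 'else' contributes {'else'}.
Union: FIRST(elsepart) = { 'else', ; }.

{ 'else', ; }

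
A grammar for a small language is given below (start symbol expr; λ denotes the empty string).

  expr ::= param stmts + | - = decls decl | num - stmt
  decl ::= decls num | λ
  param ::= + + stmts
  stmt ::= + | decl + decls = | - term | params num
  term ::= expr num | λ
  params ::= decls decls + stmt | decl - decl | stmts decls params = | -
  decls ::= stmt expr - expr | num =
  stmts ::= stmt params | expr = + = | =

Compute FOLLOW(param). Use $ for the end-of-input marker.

{ +, -, =, num }

In expr ::= param stmts +: add FIRST(stmts +) = { +, -, =, num }.
Union: FOLLOW(param) = { +, -, =, num }.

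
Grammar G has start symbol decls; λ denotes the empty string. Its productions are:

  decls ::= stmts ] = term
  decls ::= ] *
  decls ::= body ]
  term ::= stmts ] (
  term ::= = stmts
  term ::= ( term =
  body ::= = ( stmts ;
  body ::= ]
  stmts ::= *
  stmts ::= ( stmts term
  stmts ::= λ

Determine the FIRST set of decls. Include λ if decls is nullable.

{ (, *, =, ] }

From decls ::= stmts ] = term: stmts nullable, take FIRST(stmts) ∪ {]} = { (, *, ] }.
decls ::= ] * contributes {]}.
From decls ::= body ]: add FIRST(body) = { =, ] }.
Union: FIRST(decls) = { (, *, =, ] }.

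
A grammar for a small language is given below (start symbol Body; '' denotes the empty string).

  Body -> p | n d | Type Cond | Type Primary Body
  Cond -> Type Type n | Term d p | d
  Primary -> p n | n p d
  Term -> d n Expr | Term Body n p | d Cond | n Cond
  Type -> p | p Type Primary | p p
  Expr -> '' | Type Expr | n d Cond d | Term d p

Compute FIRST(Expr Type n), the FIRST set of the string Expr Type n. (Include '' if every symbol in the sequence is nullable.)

Add FIRST(Expr)\{''} = { d, n, p }; Expr is nullable, continue.
Add FIRST(Type) = { p }; Type is not nullable, stop.

{ d, n, p }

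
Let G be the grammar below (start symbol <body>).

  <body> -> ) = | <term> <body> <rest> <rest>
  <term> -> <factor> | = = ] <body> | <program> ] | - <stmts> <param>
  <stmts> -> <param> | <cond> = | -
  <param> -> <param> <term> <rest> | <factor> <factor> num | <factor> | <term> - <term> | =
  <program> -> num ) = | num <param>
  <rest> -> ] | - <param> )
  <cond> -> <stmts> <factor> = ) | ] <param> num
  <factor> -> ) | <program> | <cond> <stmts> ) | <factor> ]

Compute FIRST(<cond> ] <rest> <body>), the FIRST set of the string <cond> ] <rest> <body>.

Add FIRST(<cond>) = { ), -, =, ], num }; <cond> is not nullable, stop.

{ ), -, =, ], num }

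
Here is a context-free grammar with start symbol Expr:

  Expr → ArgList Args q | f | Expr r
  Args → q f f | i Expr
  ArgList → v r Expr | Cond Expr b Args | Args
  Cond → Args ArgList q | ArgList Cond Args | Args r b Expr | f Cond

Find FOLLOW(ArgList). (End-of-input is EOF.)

{ f, i, q, v }

In Expr → ArgList Args q: add FIRST(Args q) = { i, q }.
In Cond → Args ArgList q: add FIRST(q) = { q }.
In Cond → ArgList Cond Args: add FIRST(Cond Args) = { f, i, q, v }.
Union: FOLLOW(ArgList) = { f, i, q, v }.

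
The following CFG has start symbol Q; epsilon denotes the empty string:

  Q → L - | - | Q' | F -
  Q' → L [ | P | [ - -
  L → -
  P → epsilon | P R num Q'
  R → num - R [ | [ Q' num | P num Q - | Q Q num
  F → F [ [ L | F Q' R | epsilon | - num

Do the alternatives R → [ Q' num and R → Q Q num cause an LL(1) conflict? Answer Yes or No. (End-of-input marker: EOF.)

Yes

FIRST([ Q' num) = { [ } and FIRST(Q Q num) = { -, [, num }.
Both contain [, so the two alternatives are not disjoint — LL(1) conflict.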